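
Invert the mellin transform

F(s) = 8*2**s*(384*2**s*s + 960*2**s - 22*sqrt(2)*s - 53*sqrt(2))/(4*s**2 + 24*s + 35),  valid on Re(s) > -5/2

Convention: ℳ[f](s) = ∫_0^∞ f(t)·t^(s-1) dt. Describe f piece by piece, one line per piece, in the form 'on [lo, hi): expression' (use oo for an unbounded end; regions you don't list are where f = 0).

on [0, 2): t**(5/2)
on [2, 4): 6*t**(7/2)

cuts at 2: linearity sums the 2 kernel integrals
on [0, 2): add ∫ t**(5/2)·t^(s-1) dt
on [2, 4): add ∫ 6*t**(7/2)·t^(s-1) dt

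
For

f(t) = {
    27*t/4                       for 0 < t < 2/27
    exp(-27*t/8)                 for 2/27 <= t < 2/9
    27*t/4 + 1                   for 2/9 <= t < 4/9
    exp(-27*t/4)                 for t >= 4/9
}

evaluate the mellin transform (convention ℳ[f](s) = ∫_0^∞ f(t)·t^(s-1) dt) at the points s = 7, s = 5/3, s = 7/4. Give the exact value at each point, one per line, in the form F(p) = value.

F(7) = -355168768*exp(-3/4)/1162261467 + 25444352*exp(-3)/1162261467 + 129243008/73222472421 + 1938813440*exp(-1/4)/10460353203
F(5/3) = -31*6**(2/3)/1080 - 32*uppergamma(5/3, 3/4)/243 + 2**(2/3)/648 + 8*2**(1/3)*uppergamma(5/3, 3)/243 + 32*uppergamma(5/3, 1/4)/243 + 23*18**(1/3)/135
F(7/4) = 4*6**(3/4)*(-308*sqrt(2)*uppergamma(7/4, 3/4) - 129*3**(3/4) + 7 + 77*2**(3/4)*uppergamma(7/4, 3) + 308*sqrt(2)*uppergamma(7/4, 1/4) + 384*6**(3/4))/56133

invert the common scale on t to get 9*t/2 on [0, 1/9); exp(-9*t/4) on [1/9, 1/3); 9*t/2 + 1 on [1/3, 2/3); …
peel off the common scale on t: 3*t/2 on [0, 1/3); exp(-3*t/4) on [1/3, 1); 3*t/2 + 1 on [1, 2); …
the common scale on t comes off first: t on [0, 1/2); exp(-t/2) on [1/2, 3/2); t + 1 on [3/2, 3); …
linearity at 2/27, 2/9, 4/9 turns ℳ[f](s) into 4 summed integrals
segment 0 to 2/27 holds 27*t/4; add its integral
segment 2/27 to 2/9 holds exp(-27*t/8); add its integral
on [2/9, 4/9) integrate f = (27*t/4 + 1) against the kernel
between 4/9 and ∞ the integrand is exp(-27*t/4)·t^(s-1)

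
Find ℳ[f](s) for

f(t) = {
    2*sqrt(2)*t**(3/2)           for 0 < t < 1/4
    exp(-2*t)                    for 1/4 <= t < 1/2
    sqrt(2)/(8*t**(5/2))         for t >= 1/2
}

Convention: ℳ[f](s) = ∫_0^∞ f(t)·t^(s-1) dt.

(2*2**s*(2*s - 5)*(2*s + 3)*uppergamma(s, 1/2) - 2*2**s*(2*s - 5)*(2*s + 3)*uppergamma(s, 1) - 4*2**s*(2*s + 3) + sqrt(2)*(2*s - 5))/(2*2**(2*s)*(2*s - 5)*(2*s + 3))
  -3/2 < Re(s) < 5/2

reversing the common scale on t: t**(3/2) on [0, 1/2); exp(-t) on [1/2, 1); t**(-5/2) on [1, ∞)
cuts at 1/4, 1/2: linearity sums the 3 kernel integrals
[0, 1/4) adds the kernel integral of 2*sqrt(2)*t**(3/2)
∫ over [1/4, 1/2) of exp(-2*t)·t^(s-1) joins the sum
the [1/2, ∞) slice contributes ∫ sqrt(2)/(8*t**(5/2))·t^(s-1) dt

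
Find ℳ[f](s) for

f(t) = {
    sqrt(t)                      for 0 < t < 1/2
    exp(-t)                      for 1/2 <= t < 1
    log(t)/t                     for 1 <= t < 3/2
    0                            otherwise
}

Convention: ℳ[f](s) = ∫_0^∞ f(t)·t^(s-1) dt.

split f at 1/2, 1: ℳ[f](s) collects 3 kernel integrals
the [0, 1/2) slice contributes ∫ sqrt(t)·t^(s-1) dt
piece [1/2, 1): integrate exp(-t) against the kernel
on [1, 3/2): add ∫ log(t)/t·t^(s-1) dt

(3*2**s*(2*s + 1)*(s**2 - 2*s + 1)*uppergamma(s, 1/2) - 3*2**s*(2*s + 1)*(s**2 - 2*s + 1)*uppergamma(s, 1) + 3*2**s*(2*s + 1) + 3**s*s*(2*s + 1)*(-2*log(2) + 2*log(3)) - 2*3**s*(2*s + 1) + 3**s*(2*s + 1)*(-2*log(3) + 2*log(2)) + 3*sqrt(2)*(s**2 - 2*s + 1))/(3*2**s*(2*s + 1)*(s**2 - 2*s + 1))
  Re(s) > -1/2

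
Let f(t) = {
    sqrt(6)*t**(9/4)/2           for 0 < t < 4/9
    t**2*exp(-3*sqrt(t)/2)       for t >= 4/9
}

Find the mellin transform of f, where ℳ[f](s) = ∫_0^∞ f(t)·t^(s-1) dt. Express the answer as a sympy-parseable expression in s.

2*(3/2)**(-2*s - 4)*((4*s + 9)*uppergamma(2*s + 4, 1) + 2)/(4*s + 9)
  Re(s) > -9/4

invert the shared t-power to get sqrt(6)*t**(1/4)/2 on [0, 4/9); exp(-3*sqrt(t)/2) on [4/9, ∞)
reversing the power substitution: sqrt(6)*sqrt(t)/2 on [0, 2/3); exp(-3*t/2) on [2/3, ∞)
remove the common scale on t first: sqrt(t) on [0, 1); exp(-t) on [1, ∞)
split f at 4/9: ℳ[f](s) collects 2 kernel integrals
segment 0 to 4/9 holds sqrt(6)*t**(9/4)/2; add its integral
piece [4/9, ∞): integrate t**2*exp(-3*sqrt(t)/2) against the kernel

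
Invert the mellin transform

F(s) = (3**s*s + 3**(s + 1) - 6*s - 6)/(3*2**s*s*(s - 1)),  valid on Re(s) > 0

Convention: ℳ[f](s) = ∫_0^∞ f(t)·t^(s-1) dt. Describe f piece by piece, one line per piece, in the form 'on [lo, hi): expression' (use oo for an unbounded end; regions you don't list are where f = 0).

back out the shared t-power: t on [0, 1/2); 2 - t on [1/2, 3/2)
integrate the 2 segments split at 1/2, then add the results
∫ over [0, 1/2) of 1·t^(s-1) joins the sum
over [1/2, 3/2), the kernel integral of (2 - t)/t enters the sum

on [0, 1/2): 1
on [1/2, 3/2): (2 - t)/t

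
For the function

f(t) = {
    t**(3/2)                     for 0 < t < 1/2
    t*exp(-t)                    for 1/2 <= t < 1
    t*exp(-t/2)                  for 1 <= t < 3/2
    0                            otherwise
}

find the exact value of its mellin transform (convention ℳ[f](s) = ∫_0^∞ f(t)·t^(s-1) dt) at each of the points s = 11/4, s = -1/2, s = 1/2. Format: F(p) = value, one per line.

the shared t-power comes off first: t on [0, 1/2); sqrt(t)*exp(-t) on [1/2, 1); sqrt(t)*exp(-t/2) on [1, 3/2)
reversing the shared t-power: sqrt(t) on [0, 1/2); exp(-t) on [1/2, 1); exp(-t/2) on [1, 3/2)
integrate the 3 segments split at 1/2, 1, then add the results
piece [0, 1/2): integrate t**(3/2) against the kernel
∫ t*exp(-t)·t^(s-1) over [1/2, 1)
segment 1 to 3/2 holds t*exp(-t/2); add its integral

F(11/4) = -8*2**(3/4)*uppergamma(15/4, 3/4) - uppergamma(15/4, 1) + 2**(3/4)/136 + uppergamma(15/4, 1/2) + 8*2**(3/4)*uppergamma(15/4, 1/2)
F(-1/2) = -sqrt(2)*sqrt(pi)*erfc(sqrt(3)/2) - sqrt(pi)*erfc(1) + 1/2 + sqrt(pi)*erfc(sqrt(2)/2) + sqrt(2)*sqrt(pi)*erfc(sqrt(2)/2)
F(1/2) = -sqrt(6)*exp(-3/4) - sqrt(2)*sqrt(pi)*erfc(sqrt(3)/2) - exp(-1) - sqrt(pi)*erfc(1)/2 + 1/8 + sqrt(pi)*erfc(sqrt(2)/2)/2 + sqrt(2)*exp(-1/2)/2 + sqrt(2)*sqrt(pi)*erfc(sqrt(2)/2) + 2*exp(-1/2)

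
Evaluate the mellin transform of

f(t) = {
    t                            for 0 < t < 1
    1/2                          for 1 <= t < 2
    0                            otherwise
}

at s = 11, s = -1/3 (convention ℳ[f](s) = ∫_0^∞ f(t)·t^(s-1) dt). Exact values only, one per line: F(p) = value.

treat the 2 regions marked off by 1 separately and sum
on [0, 1): add ∫ t·t^(s-1) dt
segment 1 to 2 holds 1/2; add its integral

F(11) = 12293/132
F(-1/3) = 3 - 3*2**(2/3)/4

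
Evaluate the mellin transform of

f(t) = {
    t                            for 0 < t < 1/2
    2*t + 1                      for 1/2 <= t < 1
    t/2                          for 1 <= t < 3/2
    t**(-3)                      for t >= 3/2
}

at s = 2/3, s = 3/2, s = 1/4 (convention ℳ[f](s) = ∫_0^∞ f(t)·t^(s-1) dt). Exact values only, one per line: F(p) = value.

F(2/3) = 2**(1/3)*(-2268 + 727*3**(2/3) + 3024*2**(2/3))/2520
F(3/2) = -13*sqrt(2)/60 + 403*sqrt(6)/1080 + 19/15
F(1/4) = 2**(3/4)*(-6534 + 1051*3**(1/4) + 7722*2**(1/4))/2970

cuts at 1/2, 1, 3/2: linearity sums the 4 kernel integrals
on [0, 1/2): add ∫ t·t^(s-1) dt
∫ (2*t + 1)·t^(s-1) over [1/2, 1)
on [1, 3/2): add ∫ t/2·t^(s-1) dt
on [3/2, ∞) integrate f = t**(-3) against the kernel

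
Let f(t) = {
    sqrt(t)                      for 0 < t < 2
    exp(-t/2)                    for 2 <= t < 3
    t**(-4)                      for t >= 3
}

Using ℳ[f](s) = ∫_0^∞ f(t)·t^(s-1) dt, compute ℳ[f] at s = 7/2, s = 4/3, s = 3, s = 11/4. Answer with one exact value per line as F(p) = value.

split f at 2, 3: ℳ[f](s) collects 3 kernel integrals
on [0, 2) integrate f = sqrt(t) against the kernel
on [2, 3) integrate f = exp(-t/2) against the kernel
∫ over [3, ∞) of t**(-4)·t^(s-1) joins the sum

F(7/2) = -78*sqrt(3)*exp(-3/2) - 15*sqrt(2)*sqrt(pi)*erfc(sqrt(6)/2) + 2*sqrt(3)/3 + 4 + 15*sqrt(2)*sqrt(pi)*erfc(1) + 58*sqrt(2)*exp(-1)
F(4/3) = -2*2**(1/3)*uppergamma(4/3, 3/2) + 3**(1/3)/72 + 2*2**(1/3)*uppergamma(4/3, 1) + 12*2**(5/6)/11
F(3) = -58*exp(-3/2) + 1/3 + 16*sqrt(2)/7 + 40*exp(-1)
F(11/4) = -4*2**(3/4)*uppergamma(11/4, 3/2) + 4*3**(3/4)/45 + 32*2**(1/4)/13 + 4*2**(3/4)*uppergamma(11/4, 1)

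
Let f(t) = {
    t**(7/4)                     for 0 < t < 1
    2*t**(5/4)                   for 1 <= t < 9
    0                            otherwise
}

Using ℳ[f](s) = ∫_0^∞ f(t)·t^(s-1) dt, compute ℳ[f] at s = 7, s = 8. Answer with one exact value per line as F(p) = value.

the power substitution comes off first: t**(7/2) on [0, 1); 2*t**(5/2) on [1, 3)
back out the shared t-power: t**(3/2) on [0, 1); 2*sqrt(t) on [1, 3)
breakpoints 1: one integral from each of the 2 segments
segment 0 to 1 holds t**(7/4); add its integral
segment [1, 9) carries 2*t**(5/4); integrate it

F(7) = -148/1155 + 114791256*sqrt(3)/11
F(8) = -164/1443 + 3099363912*sqrt(3)/37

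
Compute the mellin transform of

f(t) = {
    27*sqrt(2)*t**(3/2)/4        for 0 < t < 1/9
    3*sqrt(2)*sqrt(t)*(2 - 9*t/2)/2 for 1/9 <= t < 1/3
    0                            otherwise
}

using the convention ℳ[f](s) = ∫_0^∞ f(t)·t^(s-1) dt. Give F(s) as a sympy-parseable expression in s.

sqrt(2)*(3**(s + 1/2)*(2*s + 1)/2 + 4*3**(s + 1/2) - 2*s - 5)/(9**s*(2*s + 1)*(2*s + 3))
  Re(s) > -3/2

reversing the common scale on t: 3*sqrt(3)*t**(3/2) on [0, 1/6); sqrt(3)*sqrt(t)*(2 - 3*t) on [1/6, 1/2)
peel off the common scale on t: t**(3/2) on [0, 1/2); sqrt(t)*(2 - t) on [1/2, 3/2)
strip the shared t-power: t on [0, 1/2); 2 - t on [1/2, 3/2)
split f at 1/9: ℳ[f](s) collects 2 kernel integrals
piece [0, 1/9): integrate 27*sqrt(2)*t**(3/2)/4 against the kernel
∫ 3*sqrt(2)*sqrt(t)*(2 - 9*t/2)/2·t^(s-1) over [1/9, 1/3)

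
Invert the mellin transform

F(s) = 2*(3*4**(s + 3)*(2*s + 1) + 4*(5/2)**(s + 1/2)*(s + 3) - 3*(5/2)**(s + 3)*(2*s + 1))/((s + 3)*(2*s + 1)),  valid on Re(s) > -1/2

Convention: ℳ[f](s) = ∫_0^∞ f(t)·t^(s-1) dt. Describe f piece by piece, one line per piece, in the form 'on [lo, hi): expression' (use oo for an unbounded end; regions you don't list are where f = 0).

cuts at 5/2: linearity sums the 2 kernel integrals
segment [0, 5/2) carries 4*sqrt(t); integrate it
segment 5/2 to 4 holds 6*t**3; add its integral

on [0, 5/2): 4*sqrt(t)
on [5/2, 4): 6*t**3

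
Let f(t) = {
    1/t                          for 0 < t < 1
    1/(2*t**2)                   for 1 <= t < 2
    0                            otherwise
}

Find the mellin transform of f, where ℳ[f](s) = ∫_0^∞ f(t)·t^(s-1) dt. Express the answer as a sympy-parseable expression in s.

(2**s*(s - 1) + 4*s - 12)/(8*(s - 2)*(s - 1))
  Re(s) > 1

peel off the power substitution: 1/sqrt(t) on [0, 1); 1/(2*t) on [1, 4)
the shared t-power comes off first: sqrt(t) on [0, 1); 1/2 on [1, 4)
strip the power substitution: t on [0, 1); 1/2 on [1, 2)
cuts at 1: linearity sums the 2 kernel integrals
∫ over [0, 1) of 1/t·t^(s-1) joins the sum
segment [1, 2) carries 1/(2*t**2); integrate it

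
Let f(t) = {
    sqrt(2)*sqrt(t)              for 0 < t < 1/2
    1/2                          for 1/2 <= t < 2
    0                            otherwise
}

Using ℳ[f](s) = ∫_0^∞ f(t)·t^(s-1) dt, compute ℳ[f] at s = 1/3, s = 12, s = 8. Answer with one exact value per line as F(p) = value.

strip the common scale on t: sqrt(t) on [0, 1); 1/2 on [1, 4)
the power substitution comes off first: t on [0, 1); 1/2 on [1, 2)
decompose at 1/2; ℳ[f](s) sums the 2 pieces' integrals
over [0, 1/2), the kernel integral of sqrt(2)*sqrt(t) enters the sum
on [1/2, 2): add ∫ 1/2·t^(s-1) dt

F(1/3) = 3*2**(1/3)*(10 - 2**(1/3))/20
F(12) = 139810141/819200
F(8) = 1114127/69632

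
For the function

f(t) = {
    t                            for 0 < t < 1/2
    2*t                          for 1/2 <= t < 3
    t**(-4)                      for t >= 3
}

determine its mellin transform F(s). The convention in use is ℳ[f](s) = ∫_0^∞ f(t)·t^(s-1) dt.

(970*6**s*s - 3890*6**s - 81*s + 324)/(162*2**s*(s**2 - 3*s - 4))
  -1 < Re(s) < 4

decompose at 1/2, 3; ℳ[f](s) sums the 3 pieces' integrals
∫ over [0, 1/2) of t·t^(s-1) joins the sum
for t in [1/2, 3): the term is ∫ 2*t·t^(s-1)
segment [3, ∞) carries t**(-4); integrate it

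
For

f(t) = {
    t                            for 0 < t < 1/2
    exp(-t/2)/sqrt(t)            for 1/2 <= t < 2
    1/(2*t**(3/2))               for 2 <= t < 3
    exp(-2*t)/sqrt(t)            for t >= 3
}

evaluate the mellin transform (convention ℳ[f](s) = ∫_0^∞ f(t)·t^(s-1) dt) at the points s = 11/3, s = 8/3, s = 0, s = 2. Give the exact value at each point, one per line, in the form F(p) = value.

F(11/3) = -8*2**(1/6)*uppergamma(19/6, 1) - 12*2**(1/6)/13 + 3*2**(1/3)/448 + 2**(5/6)*uppergamma(19/6, 6)/16 + 27*3**(1/6)/13 + 8*2**(1/6)*uppergamma(19/6, 1/4)
F(8/3) = -4*2**(1/6)*uppergamma(13/6, 1) - 6*2**(1/6)/7 + 2**(5/6)*uppergamma(13/6, 6)/8 + 3*2**(1/3)/176 + 9*3**(1/6)/7 + 4*2**(1/6)*uppergamma(13/6, 1/4)
F(0) = -sqrt(2)*sqrt(pi)*erfc(1/2) - sqrt(2)*exp(-1) - sqrt(3)/27 - 2*sqrt(2)*sqrt(pi)*erfc(sqrt(6)) + 2*sqrt(3)*exp(-6)/3 + sqrt(2)/12 + sqrt(2)*sqrt(pi)*erfc(1) + 1/2 + 2*sqrt(2)*exp(-1/4)
F(2) = -sqrt(2) - 2*sqrt(2)*exp(-1) - sqrt(2)*sqrt(pi)*erfc(1) + sqrt(2)*sqrt(pi)*erfc(sqrt(6))/8 + sqrt(3)*exp(-6)/2 + 1/24 + sqrt(2)*exp(-1/4) + sqrt(2)*sqrt(pi)*erfc(1/2) + sqrt(3)

the shared t-power comes off first: t**2 on [0, 1/2); sqrt(t)*exp(-t/2) on [1/2, 2); 1/(2*sqrt(t)) on [2, 3); …
invert the shared t-power to get t**(3/2) on [0, 1/2); exp(-t/2) on [1/2, 2); 1/(2*t) on [2, 3); …
split f at 1/2, 2, 3: ℳ[f](s) collects 4 kernel integrals
for t in [0, 1/2): the term is ∫ t·t^(s-1)
for t in [1/2, 2): the term is ∫ exp(-t/2)/sqrt(t)·t^(s-1)
the [2, 3) slice contributes ∫ 1/(2*t**(3/2))·t^(s-1) dt
between 3 and ∞ the integrand is exp(-2*t)/sqrt(t)·t^(s-1)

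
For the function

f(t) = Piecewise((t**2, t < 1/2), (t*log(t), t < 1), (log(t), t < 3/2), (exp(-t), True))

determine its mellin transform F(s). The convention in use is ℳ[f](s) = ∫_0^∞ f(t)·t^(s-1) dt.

f breaks at 1/2, 1, 3/2 into 4 integrals to sum
the [0, 1/2) slice contributes ∫ t**2·t^(s-1) dt
between 1/2 and 1 the integrand is t*log(t)·t^(s-1)
piece [1, 3/2): integrate log(t) against the kernel
piece [3/2, ∞): integrate exp(-t) against the kernel

(4*2**s*s**2*(s + 2)*(s**2 + 2*s + 1)*uppergamma(s, 3/2) - 4*2**s*s**2*(s + 2) + 4*2**s*(s + 2)*(s**2 + 2*s + 1) + 3**s*s*(s + 2)*(-4*log(2) + 4*log(3))*(s**2 + 2*s + 1) - 4*3**s*(s + 2)*(s**2 + 2*s + 1) + s**3*(s + 2)*log(4) + s**2*(s + 2)*log(4) + 2*s**2*(s + 2) + s**2*(s**2 + 2*s + 1))/(4*2**s*s**2*(s + 2)*(s**2 + 2*s + 1))
  Re(s) > -2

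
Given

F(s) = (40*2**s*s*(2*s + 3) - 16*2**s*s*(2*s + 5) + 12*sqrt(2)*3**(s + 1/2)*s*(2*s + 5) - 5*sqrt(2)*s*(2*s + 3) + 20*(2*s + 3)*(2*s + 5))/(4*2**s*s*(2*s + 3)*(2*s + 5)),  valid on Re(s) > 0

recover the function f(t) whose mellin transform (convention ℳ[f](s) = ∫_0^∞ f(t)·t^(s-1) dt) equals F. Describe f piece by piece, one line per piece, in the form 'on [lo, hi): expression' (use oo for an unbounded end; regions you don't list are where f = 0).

on [0, 1/2): 5
on [1/2, 1): 5*t**(5/2)
on [1, 3/2): 2*t**(3/2)

f breaks at 1/2, 1 into 3 integrals to sum
∫ over [0, 1/2) of 5·t^(s-1) joins the sum
piece [1/2, 1): integrate 5*t**(5/2) against the kernel
for t in [1, 3/2): the term is ∫ 2*t**(3/2)·t^(s-1)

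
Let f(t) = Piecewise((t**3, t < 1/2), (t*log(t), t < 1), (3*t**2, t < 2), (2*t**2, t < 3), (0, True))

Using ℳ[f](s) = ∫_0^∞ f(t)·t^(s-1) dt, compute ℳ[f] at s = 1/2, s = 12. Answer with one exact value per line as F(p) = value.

F(1/2) = sqrt(2)*(-2072*sqrt(2) + 420*log(2) + 4357 + 9072*sqrt(6))/2520
F(12) = log(2)/106496 + 397986667808323/581468160

undo the shared t-power: t**2 on [0, 1/2); log(t) on [1/2, 1); 3*t on [1, 2); …
strip the shared t-power: t on [0, 1/2); log(t)/t on [1/2, 1); 3 on [1, 2); …
f breaks at 1/2, 1, 2 into 4 integrals to sum
∫ over [0, 1/2) of t**3·t^(s-1) joins the sum
[1/2, 1) adds the kernel integral of t*log(t)
[1, 2) adds the kernel integral of 3*t**2
on [2, 3) integrate f = 2*t**2 against the kernel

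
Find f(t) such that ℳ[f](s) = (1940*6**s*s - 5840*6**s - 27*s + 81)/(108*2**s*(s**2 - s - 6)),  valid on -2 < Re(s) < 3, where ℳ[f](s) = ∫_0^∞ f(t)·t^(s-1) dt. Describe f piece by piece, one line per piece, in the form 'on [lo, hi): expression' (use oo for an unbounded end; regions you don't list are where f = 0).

on [0, 1/2): t**2
on [1/2, 3): 2*t**2
on [3, oo): t**(-3)

back out the shared t-power: t**(3/2) on [0, 1/2); 2*t**(3/2) on [1/2, 3); t**(-7/2) on [3, ∞)
undo the shared t-power: t on [0, 1/2); 2*t on [1/2, 3); t**(-4) on [3, ∞)
integrate the 3 segments split at 1/2, 3, then add the results
for t in [0, 1/2): the term is ∫ t**2·t^(s-1)
∫ over [1/2, 3) of 2*t**2·t^(s-1) joins the sum
[3, ∞) adds the kernel integral of t**(-3)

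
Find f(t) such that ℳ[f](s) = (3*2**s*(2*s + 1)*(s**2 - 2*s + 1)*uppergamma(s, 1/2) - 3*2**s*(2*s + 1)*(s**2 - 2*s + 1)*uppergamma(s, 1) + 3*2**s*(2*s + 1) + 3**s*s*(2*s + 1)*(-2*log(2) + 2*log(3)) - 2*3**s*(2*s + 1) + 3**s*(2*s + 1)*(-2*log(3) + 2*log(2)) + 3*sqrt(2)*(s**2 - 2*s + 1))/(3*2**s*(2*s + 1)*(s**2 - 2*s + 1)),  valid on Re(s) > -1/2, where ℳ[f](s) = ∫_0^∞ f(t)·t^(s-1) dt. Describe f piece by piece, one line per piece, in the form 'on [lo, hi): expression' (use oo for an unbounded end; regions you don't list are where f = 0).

breakpoints 1/2, 1: one integral from each of the 3 segments
on [0, 1/2): add ∫ sqrt(t)·t^(s-1) dt
∫ over [1/2, 1) of exp(-t)·t^(s-1) joins the sum
on [1, 3/2) integrate f = log(t)/t against the kernel

on [0, 1/2): sqrt(t)
on [1/2, 1): exp(-t)
on [1, 3/2): log(t)/t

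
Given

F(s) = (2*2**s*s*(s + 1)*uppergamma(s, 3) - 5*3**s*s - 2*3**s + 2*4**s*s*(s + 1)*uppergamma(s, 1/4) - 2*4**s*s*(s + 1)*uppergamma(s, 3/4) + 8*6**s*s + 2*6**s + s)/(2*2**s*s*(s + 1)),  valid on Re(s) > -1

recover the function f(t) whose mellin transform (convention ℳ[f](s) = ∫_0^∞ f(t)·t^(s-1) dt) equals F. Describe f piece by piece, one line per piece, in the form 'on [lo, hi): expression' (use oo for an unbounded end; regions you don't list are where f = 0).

slice at 1/2, 3/2, 3, transform all 4 pieces, and sum them
between 0 and 1/2 the integrand is t·t^(s-1)
∫ over [1/2, 3/2) of exp(-t/2)·t^(s-1) joins the sum
∫ (t + 1)·t^(s-1) over [3/2, 3)
piece [3, ∞): integrate exp(-t) against the kernel

on [0, 1/2): t
on [1/2, 3/2): exp(-t/2)
on [3/2, 3): t + 1
on [3, oo): exp(-t)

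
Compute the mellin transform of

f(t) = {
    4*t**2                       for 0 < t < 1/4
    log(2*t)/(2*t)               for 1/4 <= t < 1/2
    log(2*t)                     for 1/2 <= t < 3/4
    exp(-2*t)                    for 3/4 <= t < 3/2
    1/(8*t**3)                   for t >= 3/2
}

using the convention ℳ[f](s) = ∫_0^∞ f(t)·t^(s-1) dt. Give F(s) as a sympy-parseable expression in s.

(108*2**s*s**2*(s - 3)*(s + 2)*(s**2 - 2*s + 1)*uppergamma(s, 3/2) - 108*2**s*s**2*(s - 3)*(s + 2)*(s**2 - 2*s + 1)*uppergamma(s, 3) - 108*2**s*s**2*(s - 3)*(s + 2) + 108*2**s*(s - 3)*(s + 2)*(s**2 - 2*s + 1) - 108*3**s*s*(s - 3)*(s + 2)*(s**2 - 2*s + 1)*log(2) + 108*3**s*s*(s - 3)*(s + 2)*(s**2 - 2*s + 1)*log(3) - 108*3**s*(s - 3)*(s + 2)*(s**2 - 2*s + 1) - 4*6**s*s**2*(s + 2)*(s**2 - 2*s + 1) + 216*s**3*(s - 3)*(s + 2)*log(2) - 216*s**2*(s - 3)*(s + 2)*log(2) + 216*s**2*(s - 3)*(s + 2) + 27*s**2*(s - 3)*(s**2 - 2*s + 1))/(108*2**(2*s)*s**2*(s - 3)*(s + 2)*(s**2 - 2*s + 1))
  -2 < Re(s) < 3

undo the common scale on t: t**2 on [0, 1/2); log(t)/t on [1/2, 1); log(t) on [1, 3/2); …
summing 5 kernel integrals split by 1/4, 1/2, 3/4, 3/2 yields ℳ[f](s)
the [0, 1/4) slice contributes ∫ 4*t**2·t^(s-1) dt
∫ over [1/4, 1/2) of log(2*t)/(2*t)·t^(s-1) joins the sum
for t in [1/2, 3/4): the term is ∫ log(2*t)·t^(s-1)
segment [3/4, 3/2) carries exp(-2*t); integrate it
∫ over [3/2, ∞) of 1/(8*t**3)·t^(s-1) joins the sum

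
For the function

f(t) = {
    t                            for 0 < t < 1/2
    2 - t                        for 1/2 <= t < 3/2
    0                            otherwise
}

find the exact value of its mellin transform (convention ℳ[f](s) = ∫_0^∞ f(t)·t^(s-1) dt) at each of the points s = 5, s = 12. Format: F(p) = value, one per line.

summing 2 kernel integrals split by 1/2 yields ℳ[f](s)
piece [0, 1/2): integrate t against the kernel
∫ over [1/2, 3/2) of (2 - t)·t^(s-1) joins the sum

F(5) = 2173/1920
F(12) = 2125757/319488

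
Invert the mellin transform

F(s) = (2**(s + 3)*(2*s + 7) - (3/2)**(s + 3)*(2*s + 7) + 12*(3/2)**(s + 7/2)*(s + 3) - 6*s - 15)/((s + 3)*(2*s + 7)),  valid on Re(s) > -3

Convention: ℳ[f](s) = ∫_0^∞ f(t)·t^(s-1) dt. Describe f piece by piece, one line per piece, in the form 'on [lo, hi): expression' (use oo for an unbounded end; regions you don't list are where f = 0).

on [0, 1): 3*t**3
on [1, 3/2): 6*t**(7/2)
on [3/2, 2): t**3

f breaks at 1, 3/2 into 3 integrals to sum
∫ 3*t**3·t^(s-1) over [0, 1)
∫ 6*t**(7/2)·t^(s-1) over [1, 3/2)
between 3/2 and 2 the integrand is t**3·t^(s-1)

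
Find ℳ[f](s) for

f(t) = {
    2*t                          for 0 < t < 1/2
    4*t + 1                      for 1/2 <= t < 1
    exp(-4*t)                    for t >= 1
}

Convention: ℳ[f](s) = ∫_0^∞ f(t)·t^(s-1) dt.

invert the common scale on t to get t on [0, 1); 2*t + 1 on [1, 2); exp(-2*t) on [2, ∞)
breakpoints 1/2, 1: one integral from each of the 3 segments
segment 0 to 1/2 holds 2*t; add its integral
∫ over [1/2, 1) of (4*t + 1)·t^(s-1) joins the sum
piece [1, ∞): integrate exp(-4*t) against the kernel

(2**s*s*(s + 1)*uppergamma(s, 4) - 2*4**s*s - 4**s + 5*8**s*s + 8**s)/(8**s*s*(s + 1))
  Re(s) > -1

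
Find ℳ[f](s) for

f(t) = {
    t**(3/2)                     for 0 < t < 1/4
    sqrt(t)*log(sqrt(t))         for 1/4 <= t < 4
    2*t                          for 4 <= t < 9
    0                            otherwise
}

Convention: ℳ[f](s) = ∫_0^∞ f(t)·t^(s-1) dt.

(16*16**s*(s + 1)*(2*s + 1)*(2*s + 3)*log(2) - 16*2**(4*s)*(s + 1)*(2*s + 3) - 32*2**(4*s)*(2*s + 1)**2*(2*s + 3) + 72*6**(2*s)*(2*s + 1)**2*(2*s + 3) + (s + 1)*(2*s + 1)**2 + 4*(s + 1)*(2*s + 1)*(2*s + 3)*log(2) + 4*(s + 1)*(2*s + 3))/(4*2**(2*s)*(s + 1)*(2*s + 1)**2*(2*s + 3))
  Re(s) > -3/2

strip the shared t-power: t on [0, 1/4); log(sqrt(t)) on [1/4, 4); 2*sqrt(t) on [4, 9)
undo the power substitution: t**2 on [0, 1/2); log(t) on [1/2, 2); 2*t on [2, 3)
decompose at 1/4, 4; ℳ[f](s) sums the 3 pieces' integrals
between 0 and 1/4 the integrand is t**(3/2)·t^(s-1)
on [1/4, 4): add ∫ sqrt(t)*log(sqrt(t))·t^(s-1) dt
over [4, 9), the kernel integral of 2*t enters the sum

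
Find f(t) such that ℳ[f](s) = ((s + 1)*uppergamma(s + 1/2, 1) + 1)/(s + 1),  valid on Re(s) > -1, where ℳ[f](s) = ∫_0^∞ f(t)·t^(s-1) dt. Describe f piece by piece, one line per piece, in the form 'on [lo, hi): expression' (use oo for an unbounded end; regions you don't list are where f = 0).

undo the shared t-power: sqrt(t) on [0, 1); exp(-t) on [1, ∞)
slice at 1, transform all 2 pieces, and sum them
segment 0 to 1 holds t; add its integral
between 1 and ∞ the integrand is sqrt(t)*exp(-t)·t^(s-1)

on [0, 1): t
on [1, oo): sqrt(t)*exp(-t)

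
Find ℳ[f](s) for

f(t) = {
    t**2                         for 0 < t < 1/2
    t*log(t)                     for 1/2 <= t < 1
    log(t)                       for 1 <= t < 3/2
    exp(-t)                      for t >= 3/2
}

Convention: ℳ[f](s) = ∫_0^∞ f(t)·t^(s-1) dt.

(4*2**s*s**2*(s + 2)*(s**2 + 2*s + 1)*uppergamma(s, 3/2) - 4*2**s*s**2*(s + 2) + 4*2**s*(s + 2)*(s**2 + 2*s + 1) + 3**s*s*(s + 2)*(-4*log(2) + 4*log(3))*(s**2 + 2*s + 1) - 4*3**s*(s + 2)*(s**2 + 2*s + 1) + s**3*(s + 2)*log(4) + s**2*(s + 2)*log(4) + 2*s**2*(s + 2) + s**2*(s**2 + 2*s + 1))/(4*2**s*s**2*(s + 2)*(s**2 + 2*s + 1))
  Re(s) > -2

breakpoints 1/2, 1, 3/2: one integral from each of the 4 segments
on [0, 1/2) integrate f = t**2 against the kernel
for t in [1/2, 1): the term is ∫ t*log(t)·t^(s-1)
for t in [1, 3/2): the term is ∫ log(t)·t^(s-1)
on [3/2, ∞): add ∫ exp(-t)·t^(s-1) dt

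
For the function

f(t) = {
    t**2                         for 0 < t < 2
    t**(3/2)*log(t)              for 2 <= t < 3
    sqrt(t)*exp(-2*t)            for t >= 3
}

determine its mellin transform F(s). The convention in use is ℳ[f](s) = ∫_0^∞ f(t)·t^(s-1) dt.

6**(1/2 - s)*(-4*12**(s + 1/2)*(s + 2)*(2*s + 1)*log(2) - 8*12**(s + 1/2)*(s + 2)*log(2) + 8*12**(s + 1/2)*(s + 2) + 2*12**(s + 1/2)*sqrt(2)*(8*s + (2*s + 1)**2 + 8) + 6*18**(s + 1/2)*(s + 2)*(2*s + 1)*log(3) - 12*18**(s + 1/2)*(s + 2) + 12*18**(s + 1/2)*(s + 2)*log(3) + 3**(s + 1/2)*(s + 2)*(8*s + (2*s + 1)**2 + 8)*uppergamma(s + 1/2, 6))/(6*(s + 2)*(8*s + (2*s + 1)**2 + 8))
  Re(s) > -2

invert the shared t-power to get t**(3/2) on [0, 2); t*log(t) on [2, 3); exp(-2*t) on [3, ∞)
f breaks at 2, 3 into 3 integrals to sum
for t in [0, 2): the term is ∫ t**2·t^(s-1)
∫ over [2, 3) of t**(3/2)*log(t)·t^(s-1) joins the sum
on [3, ∞): add ∫ sqrt(t)*exp(-2*t)·t^(s-1) dt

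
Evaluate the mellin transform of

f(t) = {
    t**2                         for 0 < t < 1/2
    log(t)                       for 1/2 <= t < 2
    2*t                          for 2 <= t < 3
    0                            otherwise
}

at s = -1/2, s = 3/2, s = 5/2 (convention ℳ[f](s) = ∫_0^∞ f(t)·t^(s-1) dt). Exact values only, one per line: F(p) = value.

F(-1/2) = sqrt(2)*(-18*log(2) - 11 + 12*sqrt(6))/6
F(3/2) = sqrt(2)*(-9979 + 3780*log(2) + 9072*sqrt(6))/2520
F(5/2) = sqrt(2)*(-130649 + 41580*log(2) + 194400*sqrt(6))/25200

decompose at 1/2, 2; ℳ[f](s) sums the 3 pieces' integrals
on [0, 1/2) integrate f = t**2 against the kernel
for t in [1/2, 2): the term is ∫ log(t)·t^(s-1)
[2, 3) adds the kernel integral of 2*t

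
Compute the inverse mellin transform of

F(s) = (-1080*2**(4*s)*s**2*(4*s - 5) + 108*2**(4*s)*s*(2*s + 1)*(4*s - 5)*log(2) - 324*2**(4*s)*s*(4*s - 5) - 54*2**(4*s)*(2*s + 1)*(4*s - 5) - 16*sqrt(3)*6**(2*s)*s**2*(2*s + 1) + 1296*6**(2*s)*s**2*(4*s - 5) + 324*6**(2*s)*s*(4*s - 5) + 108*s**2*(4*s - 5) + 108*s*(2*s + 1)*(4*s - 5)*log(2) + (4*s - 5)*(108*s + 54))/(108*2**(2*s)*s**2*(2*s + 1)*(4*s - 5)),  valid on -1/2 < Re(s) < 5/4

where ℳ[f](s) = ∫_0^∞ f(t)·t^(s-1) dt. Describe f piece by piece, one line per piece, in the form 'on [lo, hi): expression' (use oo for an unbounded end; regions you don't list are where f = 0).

reversing the power substitution: t on [0, 1/2); log(t) on [1/2, 2); t + 3 on [2, 3); …
decompose at 1/4, 4, 9; ℳ[f](s) sums the 4 pieces' integrals
segment [0, 1/4) carries sqrt(t); integrate it
on [1/4, 4): add ∫ log(sqrt(t))·t^(s-1) dt
segment [4, 9) carries (sqrt(t) + 3); integrate it
∫ t**(-5/4)·t^(s-1) over [9, ∞)

on [0, 1/4): sqrt(t)
on [1/4, 4): log(sqrt(t))
on [4, 9): sqrt(t) + 3
on [9, oo): t**(-5/4)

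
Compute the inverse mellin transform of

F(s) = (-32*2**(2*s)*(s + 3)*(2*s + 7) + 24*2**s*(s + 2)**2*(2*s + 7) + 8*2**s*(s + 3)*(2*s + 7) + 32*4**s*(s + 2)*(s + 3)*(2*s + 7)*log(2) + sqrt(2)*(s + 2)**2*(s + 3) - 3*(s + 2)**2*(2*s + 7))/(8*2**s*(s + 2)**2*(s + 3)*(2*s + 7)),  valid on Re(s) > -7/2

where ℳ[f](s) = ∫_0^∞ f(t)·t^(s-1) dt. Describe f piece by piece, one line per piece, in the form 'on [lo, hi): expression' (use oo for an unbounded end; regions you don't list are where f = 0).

strip the shared t-power: t**(5/2) on [0, 1/2); 3*t**2 on [1/2, 1); t*log(t) on [1, 2)
the shared t-power comes off first: t**(3/2) on [0, 1/2); 3*t on [1/2, 1); log(t) on [1, 2)
treat the 3 regions marked off by 1/2, 1 separately and sum
[0, 1/2) adds the kernel integral of t**(7/2)
between 1/2 and 1 the integrand is 3*t**3·t^(s-1)
between 1 and 2 the integrand is t**2*log(t)·t^(s-1)

on [0, 1/2): t**(7/2)
on [1/2, 1): 3*t**3
on [1, 2): t**2*log(t)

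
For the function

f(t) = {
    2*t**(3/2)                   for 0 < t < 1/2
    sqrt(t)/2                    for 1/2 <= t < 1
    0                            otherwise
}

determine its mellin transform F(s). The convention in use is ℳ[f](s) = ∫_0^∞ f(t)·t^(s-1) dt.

the shared t-power comes off first: 2*t on [0, 1/2); 1/2 on [1/2, 1)
peel off the common scale on t: t on [0, 1); 1/2 on [1, 2)
integrate the 2 segments split at 1/2, then add the results
[0, 1/2) adds the kernel integral of 2*t**(3/2)
on [1/2, 1): add ∫ sqrt(t)/2·t^(s-1) dt

2**(-s - 1/2)*(2**(s + 1/2)*(2*s + 3) + 2*s - 1)/((2*s + 1)*(2*s + 3))
  Re(s) > -3/2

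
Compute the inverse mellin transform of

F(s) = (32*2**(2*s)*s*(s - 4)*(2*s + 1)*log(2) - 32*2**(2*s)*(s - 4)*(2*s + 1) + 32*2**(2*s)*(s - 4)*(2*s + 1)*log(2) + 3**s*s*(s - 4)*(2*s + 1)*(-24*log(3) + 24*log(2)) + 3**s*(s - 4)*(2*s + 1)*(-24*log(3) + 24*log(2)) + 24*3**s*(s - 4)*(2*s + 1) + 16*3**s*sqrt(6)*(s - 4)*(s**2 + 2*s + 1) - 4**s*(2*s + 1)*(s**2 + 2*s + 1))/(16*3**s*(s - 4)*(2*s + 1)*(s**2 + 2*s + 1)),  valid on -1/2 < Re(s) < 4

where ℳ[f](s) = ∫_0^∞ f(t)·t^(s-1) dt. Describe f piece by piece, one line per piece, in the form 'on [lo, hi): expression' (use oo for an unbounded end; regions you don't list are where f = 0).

undo the common scale on t: sqrt(t) on [0, 3/2); t*log(t) on [3/2, 2); t**(-4) on [2, ∞)
f breaks at 1, 4/3 into 3 integrals to sum
for t in [0, 1): the term is ∫ sqrt(6)*sqrt(t)/2·t^(s-1)
∫ over [1, 4/3) of 3*t*log(3*t/2)/2·t^(s-1) joins the sum
[4/3, ∞) adds the kernel integral of 16/(81*t**4)

on [0, 1): sqrt(6)*sqrt(t)/2
on [1, 4/3): 3*t*log(3*t/2)/2
on [4/3, oo): 16/(81*t**4)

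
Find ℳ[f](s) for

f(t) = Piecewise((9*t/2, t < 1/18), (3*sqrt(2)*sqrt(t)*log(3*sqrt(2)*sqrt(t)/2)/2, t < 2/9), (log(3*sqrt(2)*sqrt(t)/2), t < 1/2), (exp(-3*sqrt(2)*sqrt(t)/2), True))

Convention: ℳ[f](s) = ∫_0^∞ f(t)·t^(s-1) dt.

(8*2**(2*s)*s**2*(s + 1)*(4*s**2 + 4*s + 1)*uppergamma(2*s, 3/2) - 8*2**(2*s)*s**2*(s + 1) + 2*2**(2*s)*(s + 1)*(4*s**2 + 4*s + 1) + 9**s*s*(s + 1)*(-4*log(2) + 4*log(3))*(4*s**2 + 4*s + 1) - 2*9**s*(s + 1)*(4*s**2 + 4*s + 1) + 8*s**3*(s + 1)*log(2) + 4*s**2*(s + 1)*log(2) + 4*s**2*(s + 1) + s**2*(4*s**2 + 4*s + 1))/(4*18**s*s**2*(s + 1)*(4*s**2 + 4*s + 1))
  Re(s) > -1

back out the common scale on t: 3*t/2 on [0, 1/6); sqrt(6)*sqrt(t)*log(sqrt(6)*sqrt(t)/2)/2 on [1/6, 2/3); log(sqrt(6)*sqrt(t)/2) on [2/3, 3/2); …
remove the common scale on t first: t on [0, 1/4); sqrt(t)*log(sqrt(t)) on [1/4, 1); log(sqrt(t)) on [1, 9/4); …
strip the power substitution: t**2 on [0, 1/2); t*log(t) on [1/2, 1); log(t) on [1, 3/2); …
summing 4 kernel integrals split by 1/18, 2/9, 1/2 yields ℳ[f](s)
between 0 and 1/18 the integrand is 9*t/2·t^(s-1)
segment [1/18, 2/9) carries 3*sqrt(2)*sqrt(t)*log(3*sqrt(2)*sqrt(t)/2)/2; integrate it
on [2/9, 1/2): add ∫ log(3*sqrt(2)*sqrt(t)/2)·t^(s-1) dt
on [1/2, ∞) integrate f = exp(-3*sqrt(2)*sqrt(t)/2) against the kernel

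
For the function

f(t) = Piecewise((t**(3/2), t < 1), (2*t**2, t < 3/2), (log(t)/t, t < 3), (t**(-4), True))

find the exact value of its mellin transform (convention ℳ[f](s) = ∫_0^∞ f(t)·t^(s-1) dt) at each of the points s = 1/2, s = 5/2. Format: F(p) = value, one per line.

F(1/2) = -754*sqrt(3)/567 - 2*sqrt(3)*log(3)/3 - 2*sqrt(6)*log(2)/3 - 3/10 + 2*sqrt(6)*log(3)/3 + 67*sqrt(6)/30
F(5/2) = -34*sqrt(3)/27 - 7/36 + log(2**(sqrt(6)/2)*3**(-sqrt(6)/2 + 2*sqrt(3))) + 35*sqrt(6)/24

slice at 1, 3/2, 3, transform all 4 pieces, and sum them
∫ over [0, 1) of t**(3/2)·t^(s-1) joins the sum
∫ over [1, 3/2) of 2*t**2·t^(s-1) joins the sum
∫ log(t)/t·t^(s-1) over [3/2, 3)
∫ over [3, ∞) of t**(-4)·t^(s-1) joins the sum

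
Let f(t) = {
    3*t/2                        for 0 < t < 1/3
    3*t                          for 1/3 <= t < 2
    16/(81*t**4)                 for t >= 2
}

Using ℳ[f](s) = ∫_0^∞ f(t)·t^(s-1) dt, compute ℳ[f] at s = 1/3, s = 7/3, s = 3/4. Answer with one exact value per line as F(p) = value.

F(1/3) = 3**(2/3)*(-891 + 10700*6**(1/3))/7128
F(7/3) = 3**(2/3)*(-9 + 3904*6**(1/3))/1620
F(3/4) = -2*3**(1/4)/21 + 25300*2**(3/4)/7371

invert the common scale on t to get t on [0, 1/2); 2*t on [1/2, 3); t**(-4) on [3, ∞)
the 3 pieces separated at 1/3, 2 each add one integral
the [0, 1/3) slice contributes ∫ 3*t/2·t^(s-1) dt
segment [1/3, 2) carries 3*t; integrate it
segment 2 to ∞ holds 16/(81*t**4); add its integral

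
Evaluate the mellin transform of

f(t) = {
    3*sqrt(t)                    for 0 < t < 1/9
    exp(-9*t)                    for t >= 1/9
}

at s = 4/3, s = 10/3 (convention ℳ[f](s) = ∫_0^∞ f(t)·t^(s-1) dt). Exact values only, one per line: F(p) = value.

F(4/3) = 3**(1/3)*(11*uppergamma(4/3, 1) + 6)/297
F(10/3) = 3**(1/3)*(6 + 23*uppergamma(10/3, 1))/50301

invert the common scale on t to get sqrt(3)*sqrt(t) on [0, 1/3); exp(-3*t) on [1/3, ∞)
strip the common scale on t: sqrt(t) on [0, 1); exp(-t) on [1, ∞)
the 2 pieces separated at 1/9 each add one integral
[0, 1/9) adds the kernel integral of 3*sqrt(t)
for t in [1/9, ∞): the term is ∫ exp(-9*t)·t^(s-1)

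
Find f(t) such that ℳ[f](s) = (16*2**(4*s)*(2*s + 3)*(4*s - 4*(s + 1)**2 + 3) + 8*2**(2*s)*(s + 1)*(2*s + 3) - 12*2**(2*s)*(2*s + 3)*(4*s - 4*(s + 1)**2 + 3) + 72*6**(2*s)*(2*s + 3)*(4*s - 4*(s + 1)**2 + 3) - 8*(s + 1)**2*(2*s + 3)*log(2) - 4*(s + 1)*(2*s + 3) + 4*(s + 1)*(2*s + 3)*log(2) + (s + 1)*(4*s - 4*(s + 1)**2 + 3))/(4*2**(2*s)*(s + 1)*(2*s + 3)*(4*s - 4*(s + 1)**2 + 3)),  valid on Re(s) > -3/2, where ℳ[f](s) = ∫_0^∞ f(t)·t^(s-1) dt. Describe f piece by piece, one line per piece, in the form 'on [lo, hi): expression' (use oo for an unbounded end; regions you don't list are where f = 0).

strip the shared t-power: sqrt(t) on [0, 1/4); log(sqrt(t))/sqrt(t) on [1/4, 1); 3 on [1, 4); …
undo the power substitution: t on [0, 1/2); log(t)/t on [1/2, 1); 3 on [1, 2); …
summing 4 kernel integrals split by 1/4, 1, 4 yields ℳ[f](s)
∫ over [0, 1/4) of t**(3/2)·t^(s-1) joins the sum
∫ over [1/4, 1) of sqrt(t)*log(sqrt(t))·t^(s-1) joins the sum
[1, 4) adds the kernel integral of 3*t
segment [4, 9) carries 2*t; integrate it

on [0, 1/4): t**(3/2)
on [1/4, 1): sqrt(t)*log(sqrt(t))
on [1, 4): 3*t
on [4, 9): 2*t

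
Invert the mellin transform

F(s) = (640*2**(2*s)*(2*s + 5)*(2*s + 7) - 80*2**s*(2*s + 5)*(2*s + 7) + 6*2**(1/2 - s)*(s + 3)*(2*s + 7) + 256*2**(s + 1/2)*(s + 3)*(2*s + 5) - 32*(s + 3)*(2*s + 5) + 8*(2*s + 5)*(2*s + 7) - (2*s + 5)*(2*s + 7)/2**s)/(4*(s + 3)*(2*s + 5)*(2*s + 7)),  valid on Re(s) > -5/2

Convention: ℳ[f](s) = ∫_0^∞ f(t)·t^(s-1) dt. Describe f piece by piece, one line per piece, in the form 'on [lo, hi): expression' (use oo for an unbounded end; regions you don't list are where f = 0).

on [0, 1/2): 6*t**(5/2)
on [1/2, 1): 2*t**3
on [1, 2): 4*t**(7/2)
on [2, 4): 5*t**3/2

decompose at 1/2, 1, 2; ℳ[f](s) sums the 4 pieces' integrals
piece [0, 1/2): integrate 6*t**(5/2) against the kernel
segment 1/2 to 1 holds 2*t**3; add its integral
for t in [1, 2): the term is ∫ 4*t**(7/2)·t^(s-1)
between 2 and 4 the integrand is 5*t**3/2·t^(s-1)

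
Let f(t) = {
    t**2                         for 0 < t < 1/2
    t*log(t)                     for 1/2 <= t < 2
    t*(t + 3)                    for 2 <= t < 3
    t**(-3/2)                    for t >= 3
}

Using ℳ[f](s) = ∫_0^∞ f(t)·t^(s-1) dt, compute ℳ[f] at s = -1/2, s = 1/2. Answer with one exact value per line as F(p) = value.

F(-1/2) = sqrt(2)*(-330 + sqrt(2) + 108*log(2) + 144*sqrt(6))/36
F(1/2) = sqrt(2)*(-1139 + 30*sqrt(2) + 270*log(2) + 864*sqrt(6))/180

undo the shared t-power: t on [0, 1/2); log(t) on [1/2, 2); t + 3 on [2, 3); …
split f at 1/2, 2, 3: ℳ[f](s) collects 4 kernel integrals
over [0, 1/2), the kernel integral of t**2 enters the sum
the [1/2, 2) slice contributes ∫ t*log(t)·t^(s-1) dt
segment [2, 3) carries t*(t + 3); integrate it
segment [3, ∞) carries t**(-3/2); integrate it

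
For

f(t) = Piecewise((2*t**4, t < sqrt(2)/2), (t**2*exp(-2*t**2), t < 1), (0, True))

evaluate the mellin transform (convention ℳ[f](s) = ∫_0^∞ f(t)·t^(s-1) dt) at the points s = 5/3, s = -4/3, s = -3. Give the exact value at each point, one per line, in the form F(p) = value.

F(5/3) = 2**(1/6)*(-17*uppergamma(11/6, 2) + 6 + 17*uppergamma(11/6, 1))/136
F(-4/3) = 2**(2/3)*(-4*uppergamma(1/3, 2) + 4*uppergamma(1/3, 1) + 3)/16
F(-3) = sqrt(2)*(-sqrt(2) + 2*E + 2*(-sqrt(pi)*erfc(1) + sqrt(pi)*erfc(sqrt(2)) + 1)*exp(2))*exp(-2)/2

invert the power substitution to get 2*t**2 on [0, 1/2); t*exp(-2*t) on [1/2, 1)
undo the shared t-power: 2*t on [0, 1/2); exp(-2*t) on [1/2, 1)
undo the common scale on t: t on [0, 1); exp(-t) on [1, 2)
f breaks at sqrt(2)/2 into 2 integrals to sum
segment [0, sqrt(2)/2) carries 2*t**4; integrate it
the [sqrt(2)/2, 1) slice contributes ∫ t**2*exp(-2*t**2)·t^(s-1) dt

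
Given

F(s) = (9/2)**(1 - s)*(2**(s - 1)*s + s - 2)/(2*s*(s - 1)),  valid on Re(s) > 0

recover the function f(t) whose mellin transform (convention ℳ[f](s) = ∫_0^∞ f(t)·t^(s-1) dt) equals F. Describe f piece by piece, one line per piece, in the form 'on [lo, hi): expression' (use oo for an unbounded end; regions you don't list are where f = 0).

on [0, 2/9): 9/2
on [2/9, 4/9): 1/(2*t)

invert the shared t-power to get 9*t/2 on [0, 2/9); 1/2 on [2/9, 4/9)
invert the common scale on t to get 3*t/2 on [0, 2/3); 1/2 on [2/3, 4/3)
invert the common scale on t to get t on [0, 1); 1/2 on [1, 2)
summing 2 kernel integrals split by 2/9 yields ℳ[f](s)
the [0, 2/9) slice contributes ∫ 9/2·t^(s-1) dt
piece [2/9, 4/9): integrate 1/(2*t) against the kernel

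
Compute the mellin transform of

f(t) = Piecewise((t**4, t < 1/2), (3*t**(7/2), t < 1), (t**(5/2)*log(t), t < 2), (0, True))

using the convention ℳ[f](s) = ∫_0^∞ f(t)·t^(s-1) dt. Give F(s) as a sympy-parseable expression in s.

2**(-s - 5/2)*(6*2**(s + 5/2)*(s + 5/2)**2*(2*s + 8) + 2*2**(s + 5/2)*(s + 7/2)*(2*s + 8) + 2*2**(2*s + 5)*(s + 5/2)*(s + 7/2)*(2*s + 8)*log(2) - 2*2**(2*s + 5)*(s + 7/2)*(2*s + 8) + sqrt(2)*(s + 5/2)**2*(s + 7/2) - 3*(s + 5/2)**2*(2*s + 8))/(2*(s + 5/2)**2*(s + 7/2)*(2*s + 8))
  Re(s) > -4

back out the shared t-power: t**2 on [0, 1/2); 3*t**(3/2) on [1/2, 1); sqrt(t)*log(t) on [1, 2)
invert the shared t-power to get t**(3/2) on [0, 1/2); 3*t on [1/2, 1); log(t) on [1, 2)
treat the 3 regions marked off by 1/2, 1 separately and sum
piece [0, 1/2): integrate t**4 against the kernel
∫ over [1/2, 1) of 3*t**(7/2)·t^(s-1) joins the sum
segment 1 to 2 holds t**(5/2)*log(t); add its integral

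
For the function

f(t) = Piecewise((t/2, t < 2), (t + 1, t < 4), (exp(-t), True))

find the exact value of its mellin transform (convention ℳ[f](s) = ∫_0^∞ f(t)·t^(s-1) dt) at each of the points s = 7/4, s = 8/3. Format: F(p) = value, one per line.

back out the common scale on t: t on [0, 1); 2*t + 1 on [1, 2); exp(-2*t) on [2, ∞)
cuts at 2, 4: linearity sums the 3 kernel integrals
segment [0, 2) carries t/2; integrate it
∫ over [2, 4) of (t + 1)·t^(s-1) joins the sum
[4, ∞) adds the kernel integral of exp(-t)

F(7/4) = -144*2**(3/4)/77 + uppergamma(7/4, 4) + 1248*sqrt(2)/77
F(8/3) = -57*2**(2/3)/22 + uppergamma(8/3, 4) + 516*2**(1/3)/11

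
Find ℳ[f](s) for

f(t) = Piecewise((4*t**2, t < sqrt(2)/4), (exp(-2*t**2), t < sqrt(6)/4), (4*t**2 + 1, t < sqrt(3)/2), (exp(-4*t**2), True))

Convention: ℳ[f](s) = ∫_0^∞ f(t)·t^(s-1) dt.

(sqrt(2)/4)**s*(2**(s/2)*s*(s + 2)*uppergamma(s/2, 3) + 2**s*s*(s + 2)*uppergamma(s/2, 1/4) - 2**s*s*(s + 2)*uppergamma(s/2, 3/4) - 5*3**(s/2)*s - 4*3**(s/2) + 8*6**(s/2)*s + 4*6**(s/2) + s)/(2*s*(s + 2))
  Re(s) > -2

invert the common scale on t to get t**2 on [0, sqrt(2)/2); exp(-t**2/2) on [sqrt(2)/2, sqrt(6)/2); t**2 + 1 on [sqrt(6)/2, sqrt(3)); …
undo the power substitution: t on [0, 1/2); exp(-t/2) on [1/2, 3/2); t + 1 on [3/2, 3); …
breakpoints sqrt(2)/4, sqrt(6)/4, sqrt(3)/2: one integral from each of the 4 segments
segment 0 to sqrt(2)/4 holds 4*t**2; add its integral
between sqrt(2)/4 and sqrt(6)/4 the integrand is exp(-2*t**2)·t^(s-1)
∫ (4*t**2 + 1)·t^(s-1) over [sqrt(6)/4, sqrt(3)/2)
for t in [sqrt(3)/2, ∞): the term is ∫ exp(-4*t**2)·t^(s-1)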